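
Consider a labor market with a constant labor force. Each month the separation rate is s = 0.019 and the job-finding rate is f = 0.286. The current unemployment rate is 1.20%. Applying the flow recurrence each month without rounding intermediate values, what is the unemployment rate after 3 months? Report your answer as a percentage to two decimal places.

Unemployment rate after three months ≈ 4.54%.

With a fixed labor force, u_{t+1} = u_t + s·(1−u_t) − f·u_t = u_t·(1−s−f) + s.
Here 1−s−f = 0.695 and s = 0.019.
u_1 = 0.012000 × 0.695 + 0.019 = 0.027340.
u_2 = 0.027340 × 0.695 + 0.019 = 0.038001.
u_3 = 0.038001 × 0.695 + 0.019 = 0.045411.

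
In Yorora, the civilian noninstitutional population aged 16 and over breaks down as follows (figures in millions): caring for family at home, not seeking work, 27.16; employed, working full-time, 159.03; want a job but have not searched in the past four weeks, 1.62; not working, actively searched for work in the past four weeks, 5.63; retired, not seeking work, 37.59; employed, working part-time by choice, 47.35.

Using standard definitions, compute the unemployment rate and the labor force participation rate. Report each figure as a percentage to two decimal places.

Employed = 159.03 + 47.35 = 206.38 million.
Unemployed = 5.63 million.
Labor force = 206.38 + 5.63 = 212.01 million.
Not in labor force = 27.16 + 1.62 + 37.59 = 66.37 million (those not working and not actively searching are outside the labor force — including those who want a job but have given up searching).
Civilian working-age population = 212.01 + 66.37 = 278.38 million.
Unemployment rate = 5.63 / 212.01 = 2.66%.
Labor force participation rate = 212.01 / 278.38 = 76.16%.

Unemployment rate ≈ 2.66%; labor force participation rate ≈ 76.16%.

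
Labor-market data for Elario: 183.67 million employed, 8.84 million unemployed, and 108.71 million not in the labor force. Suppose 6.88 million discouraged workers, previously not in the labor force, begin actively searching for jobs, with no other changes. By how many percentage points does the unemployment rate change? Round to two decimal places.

The unemployment rate changes by +3.29 percentage points.

Initially, labor force = 183.67 + 8.84 = 192.51 million, so u = 8.84/192.51 = 4.59%.
After the change, unemployed and labor force both rise by 6.88 → E = 183.67, U = 15.72, labor force = 199.39 million.
New unemployment rate = 15.72 / 199.39 = 7.88%.
Change = 7.88% − 4.59% = +3.29 percentage points.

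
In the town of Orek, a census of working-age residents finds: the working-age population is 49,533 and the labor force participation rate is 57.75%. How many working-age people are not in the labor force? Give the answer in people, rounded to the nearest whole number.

Share not in the labor force = 1 − 0.5775 = 0.4225.
Not in labor force = 0.4225 × 49,533 ≈ 20,928.

About 20,928 are not in the labor force.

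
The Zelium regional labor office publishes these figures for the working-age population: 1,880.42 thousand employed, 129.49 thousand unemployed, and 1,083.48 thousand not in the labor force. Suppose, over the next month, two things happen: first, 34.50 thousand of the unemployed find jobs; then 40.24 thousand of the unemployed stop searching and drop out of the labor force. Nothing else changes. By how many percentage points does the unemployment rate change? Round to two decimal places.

The unemployment rate changes by −3.66 percentage points.

Initially, labor force = 1,880.42 + 129.49 = 2,009.91 thousand, so u = 129.49/2,009.91 = 6.44%.
After the first change, unemployed falls and employed rises by 34.50; labor force unchanged → E = 1,914.92, U = 94.99, labor force = 2,009.91 thousand.
After the second change, unemployed and labor force both fall by 40.24 → E = 1,914.92, U = 54.75, labor force = 1,969.67 thousand.
New unemployment rate = 54.75 / 1,969.67 = 2.78%.
Change = 2.78% − 6.44% = −3.66 percentage points.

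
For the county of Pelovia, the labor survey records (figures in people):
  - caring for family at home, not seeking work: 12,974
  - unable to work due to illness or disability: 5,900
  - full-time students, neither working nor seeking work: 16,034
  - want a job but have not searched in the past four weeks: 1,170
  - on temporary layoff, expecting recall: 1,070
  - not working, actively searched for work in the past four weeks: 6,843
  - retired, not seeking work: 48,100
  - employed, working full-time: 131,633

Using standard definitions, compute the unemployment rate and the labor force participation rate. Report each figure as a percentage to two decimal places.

Employed = 131,633.
Unemployed = 1,070 + 6,843 = 7,913 (jobless and actively searching, or on temporary layoff).
Labor force = 131,633 + 7,913 = 139,546.
Not in labor force = 12,974 + 5,900 + 16,034 + 1,170 + 48,100 = 84,178 (those not working and not actively searching are outside the labor force — including those who want a job but have given up searching).
Civilian working-age population = 139,546 + 84,178 = 223,724.
Unemployment rate = 7,913 / 139,546 = 5.67%.
Labor force participation rate = 139,546 / 223,724 = 62.37%.

Unemployment rate ≈ 5.67%; labor force participation rate ≈ 62.37%.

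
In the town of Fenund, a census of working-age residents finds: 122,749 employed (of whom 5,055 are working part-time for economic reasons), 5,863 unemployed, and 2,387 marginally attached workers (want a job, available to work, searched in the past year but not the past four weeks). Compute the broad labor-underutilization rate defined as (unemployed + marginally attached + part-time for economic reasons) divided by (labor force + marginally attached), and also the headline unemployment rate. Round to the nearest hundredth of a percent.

Labor force = 122,749 + 5,863 = 128,612.
Numerator = 5,863 + 2,387 + 5,055 = 13,305.
Denominator = 128,612 + 2,387 = 130,999.
Broad rate = 13,305 / 130,999 = 10.16%.
Headline unemployment rate = 5,863 / 128,612 = 4.56%.

Broad underutilization rate ≈ 10.16%; headline unemployment rate ≈ 4.56%.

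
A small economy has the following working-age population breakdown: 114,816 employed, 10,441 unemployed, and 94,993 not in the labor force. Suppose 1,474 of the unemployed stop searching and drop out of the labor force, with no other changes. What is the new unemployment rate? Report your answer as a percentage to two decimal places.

New unemployment rate ≈ 7.24%.

Initially, labor force = 114,816 + 10,441 = 125,257, so u = 10,441/125,257 = 8.34%.
After the change, unemployed and labor force both fall by 1,474 → E = 114,816, U = 8,967, labor force = 123,783.
New unemployment rate = 8,967 / 123,783 = 7.24%.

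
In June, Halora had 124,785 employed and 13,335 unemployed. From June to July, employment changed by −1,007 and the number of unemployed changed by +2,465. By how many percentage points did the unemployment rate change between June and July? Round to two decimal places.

The unemployment rate changed by +1.67 percentage points.

June: labor force = 124,785 + 13,335 = 138,120; u = 13,335/138,120 = 9.65%.
July: labor force = 123,778 + 15,800 = 139,578; u = 15,800/139,578 = 11.32%.
Change = 11.32% − 9.65% = +1.67 pp.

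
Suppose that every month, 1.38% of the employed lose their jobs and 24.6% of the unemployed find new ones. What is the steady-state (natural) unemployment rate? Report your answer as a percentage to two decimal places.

Steady-state unemployment rate ≈ 5.31%.

At steady state the flows balance: s·E = f·U, so U/(E+U) = s/(s+f).
u* = 1.38 / (1.38 + 24.6) = 1.38 / 25.98 = 5.31%.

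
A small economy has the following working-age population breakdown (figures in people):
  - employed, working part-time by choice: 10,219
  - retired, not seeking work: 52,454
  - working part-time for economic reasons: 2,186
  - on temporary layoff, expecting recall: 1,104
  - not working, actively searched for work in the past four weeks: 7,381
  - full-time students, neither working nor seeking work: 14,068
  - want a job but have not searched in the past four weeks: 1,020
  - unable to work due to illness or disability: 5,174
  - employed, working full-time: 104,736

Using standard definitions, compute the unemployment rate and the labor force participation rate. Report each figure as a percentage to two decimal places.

Unemployment rate ≈ 6.75%; labor force participation rate ≈ 63.34%.

Employed = 10,219 + 2,186 + 104,736 = 117,141 (anyone who worked, including part-time for economic reasons, counts as employed).
Unemployed = 1,104 + 7,381 = 8,485 (jobless and actively searching, or on temporary layoff).
Labor force = 117,141 + 8,485 = 125,626.
Not in labor force = 52,454 + 14,068 + 1,020 + 5,174 = 72,716 (those not working and not actively searching are outside the labor force — including those who want a job but have given up searching).
Civilian working-age population = 125,626 + 72,716 = 198,342.
Unemployment rate = 8,485 / 125,626 = 6.75%.
Labor force participation rate = 125,626 / 198,342 = 63.34%.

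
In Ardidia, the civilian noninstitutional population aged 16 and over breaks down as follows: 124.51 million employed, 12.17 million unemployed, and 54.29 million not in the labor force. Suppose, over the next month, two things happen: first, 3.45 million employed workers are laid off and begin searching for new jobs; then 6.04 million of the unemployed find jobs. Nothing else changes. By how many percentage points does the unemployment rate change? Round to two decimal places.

The unemployment rate changes by −1.89 percentage points.

Initially, labor force = 124.51 + 12.17 = 136.68 million, so u = 12.17/136.68 = 8.90%.
After the first change, employed falls and unemployed rises by 3.45; labor force unchanged → E = 121.06, U = 15.62, labor force = 136.68 million.
After the second change, unemployed falls and employed rises by 6.04; labor force unchanged → E = 127.10, U = 9.58, labor force = 136.68 million.
New unemployment rate = 9.58 / 136.68 = 7.01%.
Change = 7.01% − 8.90% = −1.89 percentage points.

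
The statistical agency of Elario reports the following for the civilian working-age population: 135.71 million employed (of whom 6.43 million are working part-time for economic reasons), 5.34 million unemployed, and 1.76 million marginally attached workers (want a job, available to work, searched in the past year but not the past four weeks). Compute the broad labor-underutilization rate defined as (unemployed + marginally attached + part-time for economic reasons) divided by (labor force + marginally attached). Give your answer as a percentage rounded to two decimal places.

Labor force = 135.71 + 5.34 = 141.05 million.
Numerator = 5.34 + 1.76 + 6.43 = 13.53 million.
Denominator = 141.05 + 1.76 = 142.81 million.
Broad rate = 13.53 / 142.81 = 9.47%.

Broad underutilization rate ≈ 9.47%.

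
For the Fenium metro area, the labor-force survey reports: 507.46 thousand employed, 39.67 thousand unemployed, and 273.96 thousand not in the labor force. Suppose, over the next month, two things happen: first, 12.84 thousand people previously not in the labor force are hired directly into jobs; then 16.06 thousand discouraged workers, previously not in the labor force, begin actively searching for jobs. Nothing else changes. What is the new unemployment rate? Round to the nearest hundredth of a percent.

New unemployment rate ≈ 9.67%.

Initially, labor force = 507.46 + 39.67 = 547.13 thousand, so u = 39.67/547.13 = 7.25%.
After the first change, employed and labor force both rise by 12.84; unemployed unchanged → E = 520.30, U = 39.67, labor force = 559.97 thousand.
After the second change, unemployed and labor force both rise by 16.06 → E = 520.30, U = 55.73, labor force = 576.03 thousand.
New unemployment rate = 55.73 / 576.03 = 9.67%.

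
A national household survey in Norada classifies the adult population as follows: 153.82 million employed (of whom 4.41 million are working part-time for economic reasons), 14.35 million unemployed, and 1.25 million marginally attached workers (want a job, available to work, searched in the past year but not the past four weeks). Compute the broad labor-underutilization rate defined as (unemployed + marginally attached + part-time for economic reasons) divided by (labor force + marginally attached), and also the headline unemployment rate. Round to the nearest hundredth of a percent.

Broad underutilization rate ≈ 11.81%; headline unemployment rate ≈ 8.53%.

Labor force = 153.82 + 14.35 = 168.17 million.
Numerator = 14.35 + 1.25 + 4.41 = 20.01 million.
Denominator = 168.17 + 1.25 = 169.42 million.
Broad rate = 20.01 / 169.42 = 11.81%.
Headline unemployment rate = 14.35 / 168.17 = 8.53%.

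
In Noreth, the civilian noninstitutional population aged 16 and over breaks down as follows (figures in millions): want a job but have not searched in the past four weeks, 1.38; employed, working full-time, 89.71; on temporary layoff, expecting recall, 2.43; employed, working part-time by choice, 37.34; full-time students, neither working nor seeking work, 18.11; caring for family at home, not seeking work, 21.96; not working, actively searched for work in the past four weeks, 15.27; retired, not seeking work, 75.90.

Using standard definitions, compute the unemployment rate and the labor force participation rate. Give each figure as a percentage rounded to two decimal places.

Unemployment rate ≈ 12.23%; labor force participation rate ≈ 55.23%.

Employed = 89.71 + 37.34 = 127.05 million.
Unemployed = 2.43 + 15.27 = 17.70 million (jobless and actively searching, or on temporary layoff).
Labor force = 127.05 + 17.70 = 144.75 million.
Not in labor force = 1.38 + 18.11 + 21.96 + 75.90 = 117.35 million (those not working and not actively searching are outside the labor force — including those who want a job but have given up searching).
Civilian working-age population = 144.75 + 117.35 = 262.10 million.
Unemployment rate = 17.70 / 144.75 = 12.23%.
Labor force participation rate = 144.75 / 262.10 = 55.23%.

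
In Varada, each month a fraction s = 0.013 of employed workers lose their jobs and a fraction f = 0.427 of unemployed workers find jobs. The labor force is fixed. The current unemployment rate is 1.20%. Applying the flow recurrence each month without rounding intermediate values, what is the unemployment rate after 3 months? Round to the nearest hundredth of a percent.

Unemployment rate after three months ≈ 2.65%.

With a fixed labor force, u_{t+1} = u_t + s·(1−u_t) − f·u_t = u_t·(1−s−f) + s.
Here 1−s−f = 0.560 and s = 0.013.
u_1 = 0.012000 × 0.560 + 0.013 = 0.019720.
u_2 = 0.019720 × 0.560 + 0.013 = 0.024043.
u_3 = 0.024043 × 0.560 + 0.013 = 0.026464.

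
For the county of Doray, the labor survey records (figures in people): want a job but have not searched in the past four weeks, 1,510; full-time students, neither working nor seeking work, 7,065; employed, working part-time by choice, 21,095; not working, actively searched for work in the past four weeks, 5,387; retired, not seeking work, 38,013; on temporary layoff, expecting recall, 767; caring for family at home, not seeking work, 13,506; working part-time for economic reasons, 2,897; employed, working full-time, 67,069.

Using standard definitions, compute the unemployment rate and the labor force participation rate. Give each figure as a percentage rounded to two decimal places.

Employed = 21,095 + 2,897 + 67,069 = 91,061 (anyone who worked, including part-time for economic reasons, counts as employed).
Unemployed = 5,387 + 767 = 6,154 (jobless and actively searching, or on temporary layoff).
Labor force = 91,061 + 6,154 = 97,215.
Not in labor force = 1,510 + 7,065 + 38,013 + 13,506 = 60,094 (those not working and not actively searching are outside the labor force — including those who want a job but have given up searching).
Civilian working-age population = 97,215 + 60,094 = 157,309.
Unemployment rate = 6,154 / 97,215 = 6.33%.
Labor force participation rate = 97,215 / 157,309 = 61.80%.

Unemployment rate ≈ 6.33%; labor force participation rate ≈ 61.80%.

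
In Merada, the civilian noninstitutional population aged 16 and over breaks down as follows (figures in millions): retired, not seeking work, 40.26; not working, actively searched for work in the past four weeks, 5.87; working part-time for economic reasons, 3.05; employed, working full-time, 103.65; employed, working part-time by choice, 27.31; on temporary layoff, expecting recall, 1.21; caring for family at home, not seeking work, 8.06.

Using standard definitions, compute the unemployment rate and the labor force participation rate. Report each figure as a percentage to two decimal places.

Unemployment rate ≈ 5.02%; labor force participation rate ≈ 74.49%.

Employed = 3.05 + 103.65 + 27.31 = 134.01 million (anyone who worked, including part-time for economic reasons, counts as employed).
Unemployed = 5.87 + 1.21 = 7.08 million (jobless and actively searching, or on temporary layoff).
Labor force = 134.01 + 7.08 = 141.09 million.
Not in labor force = 40.26 + 8.06 = 48.32 million (those not working and not actively searching are outside the labor force).
Civilian working-age population = 141.09 + 48.32 = 189.41 million.
Unemployment rate = 7.08 / 141.09 = 5.02%.
Labor force participation rate = 141.09 / 189.41 = 74.49%.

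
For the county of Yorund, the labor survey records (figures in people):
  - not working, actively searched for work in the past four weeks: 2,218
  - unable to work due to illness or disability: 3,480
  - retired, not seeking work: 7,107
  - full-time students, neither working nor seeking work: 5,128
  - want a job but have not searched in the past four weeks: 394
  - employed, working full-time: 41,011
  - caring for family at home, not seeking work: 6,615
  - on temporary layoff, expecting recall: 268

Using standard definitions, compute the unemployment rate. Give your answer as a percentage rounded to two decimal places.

Employed = 41,011.
Unemployed = 2,218 + 268 = 2,486 (jobless and actively searching, or on temporary layoff).
Labor force = 41,011 + 2,486 = 43,497.
Unemployment rate = 2,486 / 43,497 = 5.72%.

Unemployment rate ≈ 5.72%.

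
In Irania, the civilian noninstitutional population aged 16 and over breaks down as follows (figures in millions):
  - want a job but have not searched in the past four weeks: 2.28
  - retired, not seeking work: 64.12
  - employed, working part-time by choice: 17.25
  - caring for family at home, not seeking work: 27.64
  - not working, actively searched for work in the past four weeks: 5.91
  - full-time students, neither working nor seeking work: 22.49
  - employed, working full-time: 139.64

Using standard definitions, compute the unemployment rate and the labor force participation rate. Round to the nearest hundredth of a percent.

Unemployment rate ≈ 3.63%; labor force participation rate ≈ 58.28%.

Employed = 17.25 + 139.64 = 156.89 million.
Unemployed = 5.91 million.
Labor force = 156.89 + 5.91 = 162.80 million.
Not in labor force = 2.28 + 64.12 + 27.64 + 22.49 = 116.53 million (those not working and not actively searching are outside the labor force — including those who want a job but have given up searching).
Civilian working-age population = 162.80 + 116.53 = 279.33 million.
Unemployment rate = 5.91 / 162.80 = 3.63%.
Labor force participation rate = 162.80 / 279.33 = 58.28%.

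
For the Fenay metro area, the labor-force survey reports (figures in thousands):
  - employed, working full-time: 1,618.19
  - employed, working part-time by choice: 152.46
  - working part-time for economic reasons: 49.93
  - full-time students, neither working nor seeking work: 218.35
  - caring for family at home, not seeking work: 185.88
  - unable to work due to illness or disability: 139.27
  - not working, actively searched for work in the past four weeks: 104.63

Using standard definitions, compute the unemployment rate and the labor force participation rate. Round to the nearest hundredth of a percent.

Unemployment rate ≈ 5.43%; labor force participation rate ≈ 77.98%.

Employed = 1,618.19 + 152.46 + 49.93 = 1,820.58 thousand (anyone who worked, including part-time for economic reasons, counts as employed).
Unemployed = 104.63 thousand.
Labor force = 1,820.58 + 104.63 = 1,925.21 thousand.
Not in labor force = 218.35 + 185.88 + 139.27 = 543.50 thousand (those not working and not actively searching are outside the labor force).
Civilian working-age population = 1,925.21 + 543.50 = 2,468.71 thousand.
Unemployment rate = 104.63 / 1,925.21 = 5.43%.
Labor force participation rate = 1,925.21 / 2,468.71 = 77.98%.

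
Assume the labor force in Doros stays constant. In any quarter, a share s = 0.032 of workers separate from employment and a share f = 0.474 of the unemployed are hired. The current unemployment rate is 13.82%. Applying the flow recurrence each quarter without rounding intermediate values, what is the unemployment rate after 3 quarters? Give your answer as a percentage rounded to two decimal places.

Unemployment rate after three quarters ≈ 7.23%.

With a fixed labor force, u_{t+1} = u_t + s·(1−u_t) − f·u_t = u_t·(1−s−f) + s.
Here 1−s−f = 0.494 and s = 0.032.
u_1 = 0.138200 × 0.494 + 0.032 = 0.100271.
u_2 = 0.100271 × 0.494 + 0.032 = 0.081534.
u_3 = 0.081534 × 0.494 + 0.032 = 0.072278.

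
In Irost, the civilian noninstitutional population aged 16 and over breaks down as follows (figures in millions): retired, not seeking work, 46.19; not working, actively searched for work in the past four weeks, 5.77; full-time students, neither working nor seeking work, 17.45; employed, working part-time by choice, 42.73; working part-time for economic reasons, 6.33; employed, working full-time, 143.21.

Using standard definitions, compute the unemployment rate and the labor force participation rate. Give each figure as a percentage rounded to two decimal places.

Employed = 42.73 + 6.33 + 143.21 = 192.27 million (anyone who worked, including part-time for economic reasons, counts as employed).
Unemployed = 5.77 million.
Labor force = 192.27 + 5.77 = 198.04 million.
Not in labor force = 46.19 + 17.45 = 63.64 million (those not working and not actively searching are outside the labor force).
Civilian working-age population = 198.04 + 63.64 = 261.68 million.
Unemployment rate = 5.77 / 198.04 = 2.91%.
Labor force participation rate = 198.04 / 261.68 = 75.68%.

Unemployment rate ≈ 2.91%; labor force participation rate ≈ 75.68%.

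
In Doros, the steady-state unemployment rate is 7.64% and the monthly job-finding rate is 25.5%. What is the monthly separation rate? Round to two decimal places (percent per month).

Separation rate ≈ 2.11% per month.

From u* = s/(s+f): s = u·f/(1−u).
s = 0.0764 × 25.5 / (1 − 0.0764) = 1.9482 / 0.9236 ≈ 2.11% per month.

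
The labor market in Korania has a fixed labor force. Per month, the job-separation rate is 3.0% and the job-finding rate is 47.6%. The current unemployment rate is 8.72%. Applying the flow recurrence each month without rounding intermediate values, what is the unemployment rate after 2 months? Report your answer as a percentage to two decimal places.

Unemployment rate after two months ≈ 6.61%.

With a fixed labor force, u_{t+1} = u_t + s·(1−u_t) − f·u_t = u_t·(1−s−f) + s.
Here 1−s−f = 0.494 and s = 0.030.
u_1 = 0.087200 × 0.494 + 0.030 = 0.073077.
u_2 = 0.073077 × 0.494 + 0.030 = 0.066100.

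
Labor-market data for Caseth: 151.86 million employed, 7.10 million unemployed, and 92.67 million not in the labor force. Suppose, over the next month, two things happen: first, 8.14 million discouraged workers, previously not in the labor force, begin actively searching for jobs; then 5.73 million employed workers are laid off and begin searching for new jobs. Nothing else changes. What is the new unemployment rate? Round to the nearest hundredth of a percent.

Initially, labor force = 151.86 + 7.10 = 158.96 million, so u = 7.10/158.96 = 4.47%.
After the first change, unemployed and labor force both rise by 8.14 → E = 151.86, U = 15.24, labor force = 167.10 million.
After the second change, employed falls and unemployed rises by 5.73; labor force unchanged → E = 146.13, U = 20.97, labor force = 167.10 million.
New unemployment rate = 20.97 / 167.10 = 12.55%.

New unemployment rate ≈ 12.55%.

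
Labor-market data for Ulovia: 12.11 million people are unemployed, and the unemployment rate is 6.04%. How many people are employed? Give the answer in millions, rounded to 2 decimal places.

About 188.39 million are employed.

Labor force = U / u = 12.11 / 0.0604 ≈ 200.50 million.
Employed = labor force − unemployed = 200.50 − 12.11 = 188.39 million.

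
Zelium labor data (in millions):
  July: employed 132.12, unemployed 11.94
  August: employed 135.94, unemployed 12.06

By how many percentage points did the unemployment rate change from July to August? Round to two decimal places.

The unemployment rate changed by −0.14 percentage points.

July: labor force = 132.12 + 11.94 = 144.06; u = 11.94/144.06 = 8.29%.
August: labor force = 135.94 + 12.06 = 148.00; u = 12.06/148.00 = 8.15%.
Change = 8.15% − 8.29% = −0.14 pp.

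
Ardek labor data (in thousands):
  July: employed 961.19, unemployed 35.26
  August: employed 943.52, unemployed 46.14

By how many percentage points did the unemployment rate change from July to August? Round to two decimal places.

The unemployment rate changed by +1.12 percentage points.

July: labor force = 961.19 + 35.26 = 996.45; u = 35.26/996.45 = 3.54%.
August: labor force = 943.52 + 46.14 = 989.66; u = 46.14/989.66 = 4.66%.
Change = 4.66% − 3.54% = +1.12 pp.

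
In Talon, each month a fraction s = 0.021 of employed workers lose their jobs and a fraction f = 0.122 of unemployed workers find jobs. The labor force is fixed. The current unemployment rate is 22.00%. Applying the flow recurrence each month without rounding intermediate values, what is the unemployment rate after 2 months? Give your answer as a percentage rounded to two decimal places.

With a fixed labor force, u_{t+1} = u_t + s·(1−u_t) − f·u_t = u_t·(1−s−f) + s.
Here 1−s−f = 0.857 and s = 0.021.
u_1 = 0.220000 × 0.857 + 0.021 = 0.209540.
u_2 = 0.209540 × 0.857 + 0.021 = 0.200576.

Unemployment rate after two months ≈ 20.06%.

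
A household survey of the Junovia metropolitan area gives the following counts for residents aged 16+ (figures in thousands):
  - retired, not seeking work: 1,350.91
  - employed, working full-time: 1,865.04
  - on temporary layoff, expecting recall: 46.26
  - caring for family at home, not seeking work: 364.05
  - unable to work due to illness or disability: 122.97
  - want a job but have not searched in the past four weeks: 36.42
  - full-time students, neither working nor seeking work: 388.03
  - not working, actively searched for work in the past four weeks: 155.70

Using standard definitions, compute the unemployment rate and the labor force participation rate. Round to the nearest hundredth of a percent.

Unemployment rate ≈ 9.77%; labor force participation rate ≈ 47.74%.

Employed = 1,865.04 thousand.
Unemployed = 46.26 + 155.70 = 201.96 thousand (jobless and actively searching, or on temporary layoff).
Labor force = 1,865.04 + 201.96 = 2,067.00 thousand.
Not in labor force = 1,350.91 + 364.05 + 122.97 + 36.42 + 388.03 = 2,262.38 thousand (those not working and not actively searching are outside the labor force — including those who want a job but have given up searching).
Civilian working-age population = 2,067.00 + 2,262.38 = 4,329.38 thousand.
Unemployment rate = 201.96 / 2,067.00 = 9.77%.
Labor force participation rate = 2,067.00 / 4,329.38 = 47.74%.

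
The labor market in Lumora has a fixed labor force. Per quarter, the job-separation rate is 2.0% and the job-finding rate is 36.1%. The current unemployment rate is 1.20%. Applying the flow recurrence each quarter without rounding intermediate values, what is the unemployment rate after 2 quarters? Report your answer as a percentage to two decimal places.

Unemployment rate after two quarters ≈ 3.70%.

With a fixed labor force, u_{t+1} = u_t + s·(1−u_t) − f·u_t = u_t·(1−s−f) + s.
Here 1−s−f = 0.619 and s = 0.020.
u_1 = 0.012000 × 0.619 + 0.020 = 0.027428.
u_2 = 0.027428 × 0.619 + 0.020 = 0.036978.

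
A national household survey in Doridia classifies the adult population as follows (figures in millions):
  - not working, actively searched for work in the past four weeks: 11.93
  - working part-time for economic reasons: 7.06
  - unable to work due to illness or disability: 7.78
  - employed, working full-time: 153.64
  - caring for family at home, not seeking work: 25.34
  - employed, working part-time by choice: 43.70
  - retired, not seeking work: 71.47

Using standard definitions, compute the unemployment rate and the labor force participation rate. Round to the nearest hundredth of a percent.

Unemployment rate ≈ 5.51%; labor force participation rate ≈ 67.41%.

Employed = 7.06 + 153.64 + 43.70 = 204.40 million (anyone who worked, including part-time for economic reasons, counts as employed).
Unemployed = 11.93 million.
Labor force = 204.40 + 11.93 = 216.33 million.
Not in labor force = 7.78 + 25.34 + 71.47 = 104.59 million (those not working and not actively searching are outside the labor force).
Civilian working-age population = 216.33 + 104.59 = 320.92 million.
Unemployment rate = 11.93 / 216.33 = 5.51%.
Labor force participation rate = 216.33 / 320.92 = 67.41%.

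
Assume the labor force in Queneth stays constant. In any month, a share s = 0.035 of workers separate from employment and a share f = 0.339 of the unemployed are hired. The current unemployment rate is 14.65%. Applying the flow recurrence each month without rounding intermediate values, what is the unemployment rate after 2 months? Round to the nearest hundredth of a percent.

With a fixed labor force, u_{t+1} = u_t + s·(1−u_t) − f·u_t = u_t·(1−s−f) + s.
Here 1−s−f = 0.626 and s = 0.035.
u_1 = 0.146500 × 0.626 + 0.035 = 0.126709.
u_2 = 0.126709 × 0.626 + 0.035 = 0.114320.

Unemployment rate after two months ≈ 11.43%.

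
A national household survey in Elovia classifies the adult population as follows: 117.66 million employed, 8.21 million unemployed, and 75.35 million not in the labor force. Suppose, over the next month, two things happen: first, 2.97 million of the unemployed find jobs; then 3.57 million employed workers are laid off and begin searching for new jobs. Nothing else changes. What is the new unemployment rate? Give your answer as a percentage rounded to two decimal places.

Initially, labor force = 117.66 + 8.21 = 125.87 million, so u = 8.21/125.87 = 6.52%.
After the first change, unemployed falls and employed rises by 2.97; labor force unchanged → E = 120.63, U = 5.24, labor force = 125.87 million.
After the second change, employed falls and unemployed rises by 3.57; labor force unchanged → E = 117.06, U = 8.81, labor force = 125.87 million.
New unemployment rate = 8.81 / 125.87 = 7.00%.

New unemployment rate ≈ 7.00%.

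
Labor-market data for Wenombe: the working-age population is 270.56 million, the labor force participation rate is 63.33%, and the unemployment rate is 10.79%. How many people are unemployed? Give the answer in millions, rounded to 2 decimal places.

Labor force = 0.6333 × 270.56 = 171.35 million.
Unemployed = 0.1079 × 171.35 ≈ 18.49 million.

About 18.49 million are unemployed.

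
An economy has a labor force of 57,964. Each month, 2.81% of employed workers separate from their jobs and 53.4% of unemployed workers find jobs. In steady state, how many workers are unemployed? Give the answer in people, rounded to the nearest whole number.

Steady-state unemployment rate u* = s/(s+f) = 2.81/(2.81+53.4) = 0.049991.
Unemployed = u* × labor force = 0.049991 × 57,964 ≈ 2,898.

About 2,898 are unemployed in steady state.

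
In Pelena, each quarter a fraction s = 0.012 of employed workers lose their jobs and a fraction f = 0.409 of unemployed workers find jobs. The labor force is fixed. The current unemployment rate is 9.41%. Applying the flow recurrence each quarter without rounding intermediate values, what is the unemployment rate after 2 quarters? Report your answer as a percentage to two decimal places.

Unemployment rate after two quarters ≈ 5.05%.

With a fixed labor force, u_{t+1} = u_t + s·(1−u_t) − f·u_t = u_t·(1−s−f) + s.
Here 1−s−f = 0.579 and s = 0.012.
u_1 = 0.094100 × 0.579 + 0.012 = 0.066484.
u_2 = 0.066484 × 0.579 + 0.012 = 0.050494.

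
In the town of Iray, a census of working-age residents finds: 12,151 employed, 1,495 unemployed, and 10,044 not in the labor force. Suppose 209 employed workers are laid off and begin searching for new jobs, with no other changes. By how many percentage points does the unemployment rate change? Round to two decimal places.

The unemployment rate changes by +1.53 percentage points.

Initially, labor force = 12,151 + 1,495 = 13,646, so u = 1,495/13,646 = 10.96%.
After the change, employed falls and unemployed rises by 209; labor force unchanged → E = 11,942, U = 1,704, labor force = 13,646.
New unemployment rate = 1,704 / 13,646 = 12.49%.
Change = 12.49% − 10.96% = +1.53 percentage points.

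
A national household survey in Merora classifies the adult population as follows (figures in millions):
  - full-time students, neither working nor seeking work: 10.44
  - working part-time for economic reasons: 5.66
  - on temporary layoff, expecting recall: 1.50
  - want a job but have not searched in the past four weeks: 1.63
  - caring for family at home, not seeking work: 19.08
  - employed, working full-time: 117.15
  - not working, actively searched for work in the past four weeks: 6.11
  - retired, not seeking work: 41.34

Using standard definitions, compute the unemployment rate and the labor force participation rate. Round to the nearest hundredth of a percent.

Employed = 5.66 + 117.15 = 122.81 million (anyone who worked, including part-time for economic reasons, counts as employed).
Unemployed = 1.50 + 6.11 = 7.61 million (jobless and actively searching, or on temporary layoff).
Labor force = 122.81 + 7.61 = 130.42 million.
Not in labor force = 10.44 + 1.63 + 19.08 + 41.34 = 72.49 million (those not working and not actively searching are outside the labor force — including those who want a job but have given up searching).
Civilian working-age population = 130.42 + 72.49 = 202.91 million.
Unemployment rate = 7.61 / 130.42 = 5.83%.
Labor force participation rate = 130.42 / 202.91 = 64.27%.

Unemployment rate ≈ 5.83%; labor force participation rate ≈ 64.27%.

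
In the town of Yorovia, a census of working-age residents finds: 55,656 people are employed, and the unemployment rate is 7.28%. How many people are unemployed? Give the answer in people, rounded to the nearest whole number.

About 4,370 are unemployed.

Let U be the number unemployed. The labor force is E + U, and U/(E+U) = 0.0728.
So U = 0.0728 × 55,656 / (1 − 0.0728) = 4051.76 / 0.9272 ≈ 4,370.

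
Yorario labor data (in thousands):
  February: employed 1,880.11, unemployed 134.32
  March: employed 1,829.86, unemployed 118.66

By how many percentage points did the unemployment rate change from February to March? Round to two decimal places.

The unemployment rate changed by −0.58 percentage points.

February: labor force = 1,880.11 + 134.32 = 2,014.43; u = 134.32/2,014.43 = 6.67%.
March: labor force = 1,829.86 + 118.66 = 1,948.52; u = 118.66/1,948.52 = 6.09%.
Change = 6.09% − 6.67% = −0.58 pp.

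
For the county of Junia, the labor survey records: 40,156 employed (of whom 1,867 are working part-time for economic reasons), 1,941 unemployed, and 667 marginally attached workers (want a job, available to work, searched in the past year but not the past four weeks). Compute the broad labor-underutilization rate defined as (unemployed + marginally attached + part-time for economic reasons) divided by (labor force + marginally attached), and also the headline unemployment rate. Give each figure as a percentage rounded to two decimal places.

Labor force = 40,156 + 1,941 = 42,097.
Numerator = 1,941 + 667 + 1,867 = 4,475.
Denominator = 42,097 + 667 = 42,764.
Broad rate = 4,475 / 42,764 = 10.46%.
Headline unemployment rate = 1,941 / 42,097 = 4.61%.

Broad underutilization rate ≈ 10.46%; headline unemployment rate ≈ 4.61%.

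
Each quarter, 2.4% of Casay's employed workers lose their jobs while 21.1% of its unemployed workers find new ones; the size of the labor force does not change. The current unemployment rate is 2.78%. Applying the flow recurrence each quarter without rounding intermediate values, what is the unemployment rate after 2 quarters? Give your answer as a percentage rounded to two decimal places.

Unemployment rate after two quarters ≈ 5.86%.

With a fixed labor force, u_{t+1} = u_t + s·(1−u_t) − f·u_t = u_t·(1−s−f) + s.
Here 1−s−f = 0.765 and s = 0.024.
u_1 = 0.027800 × 0.765 + 0.024 = 0.045267.
u_2 = 0.045267 × 0.765 + 0.024 = 0.058629.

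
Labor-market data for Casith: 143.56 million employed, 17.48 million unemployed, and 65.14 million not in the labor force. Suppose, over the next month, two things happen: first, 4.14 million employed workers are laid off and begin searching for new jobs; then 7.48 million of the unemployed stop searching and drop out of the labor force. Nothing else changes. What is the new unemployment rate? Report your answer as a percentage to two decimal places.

New unemployment rate ≈ 9.21%.

Initially, labor force = 143.56 + 17.48 = 161.04 million, so u = 17.48/161.04 = 10.85%.
After the first change, employed falls and unemployed rises by 4.14; labor force unchanged → E = 139.42, U = 21.62, labor force = 161.04 million.
After the second change, unemployed and labor force both fall by 7.48 → E = 139.42, U = 14.14, labor force = 153.56 million.
New unemployment rate = 14.14 / 153.56 = 9.21%.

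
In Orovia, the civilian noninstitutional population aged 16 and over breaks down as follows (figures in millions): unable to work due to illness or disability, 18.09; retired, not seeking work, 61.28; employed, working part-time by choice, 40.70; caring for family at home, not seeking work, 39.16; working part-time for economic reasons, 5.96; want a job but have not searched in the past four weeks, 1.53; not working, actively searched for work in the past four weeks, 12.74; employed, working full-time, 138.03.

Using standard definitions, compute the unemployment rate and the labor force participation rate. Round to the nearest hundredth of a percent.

Employed = 40.70 + 5.96 + 138.03 = 184.69 million (anyone who worked, including part-time for economic reasons, counts as employed).
Unemployed = 12.74 million.
Labor force = 184.69 + 12.74 = 197.43 million.
Not in labor force = 18.09 + 61.28 + 39.16 + 1.53 = 120.06 million (those not working and not actively searching are outside the labor force — including those who want a job but have given up searching).
Civilian working-age population = 197.43 + 120.06 = 317.49 million.
Unemployment rate = 12.74 / 197.43 = 6.45%.
Labor force participation rate = 197.43 / 317.49 = 62.18%.

Unemployment rate ≈ 6.45%; labor force participation rate ≈ 62.18%.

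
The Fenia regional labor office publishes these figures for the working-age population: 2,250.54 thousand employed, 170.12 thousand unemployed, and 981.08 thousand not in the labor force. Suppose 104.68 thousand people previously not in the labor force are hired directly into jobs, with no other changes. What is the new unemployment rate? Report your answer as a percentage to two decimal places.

Initially, labor force = 2,250.54 + 170.12 = 2,420.66 thousand, so u = 170.12/2,420.66 = 7.03%.
After the change, employed and labor force both rise by 104.68; unemployed unchanged → E = 2,355.22, U = 170.12, labor force = 2,525.34 thousand.
New unemployment rate = 170.12 / 2,525.34 = 6.74%.

New unemployment rate ≈ 6.74%.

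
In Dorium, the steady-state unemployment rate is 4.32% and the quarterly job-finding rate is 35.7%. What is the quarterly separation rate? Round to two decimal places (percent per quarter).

From u* = s/(s+f): s = u·f/(1−u).
s = 0.0432 × 35.7 / (1 − 0.0432) = 1.5422 / 0.9568 ≈ 1.61% per quarter.

Separation rate ≈ 1.61% per quarter.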